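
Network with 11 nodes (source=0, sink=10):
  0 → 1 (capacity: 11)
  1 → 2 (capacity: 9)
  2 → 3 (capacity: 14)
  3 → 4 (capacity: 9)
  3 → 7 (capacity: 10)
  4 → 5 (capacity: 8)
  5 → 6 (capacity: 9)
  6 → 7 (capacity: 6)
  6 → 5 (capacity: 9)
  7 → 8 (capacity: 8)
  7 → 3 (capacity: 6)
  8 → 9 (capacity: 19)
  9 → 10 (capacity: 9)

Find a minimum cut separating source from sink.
Min cut value = 8, edges: (7,8)

Min cut value: 8
Partition: S = [0, 1, 2, 3, 4, 5, 6, 7], T = [8, 9, 10]
Cut edges: (7,8)

By max-flow min-cut theorem, max flow = min cut = 8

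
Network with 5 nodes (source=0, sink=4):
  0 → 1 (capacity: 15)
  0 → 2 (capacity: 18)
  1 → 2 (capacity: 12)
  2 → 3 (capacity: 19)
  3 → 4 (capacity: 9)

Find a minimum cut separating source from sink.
Min cut value = 9, edges: (3,4)

Min cut value: 9
Partition: S = [0, 1, 2, 3], T = [4]
Cut edges: (3,4)

By max-flow min-cut theorem, max flow = min cut = 9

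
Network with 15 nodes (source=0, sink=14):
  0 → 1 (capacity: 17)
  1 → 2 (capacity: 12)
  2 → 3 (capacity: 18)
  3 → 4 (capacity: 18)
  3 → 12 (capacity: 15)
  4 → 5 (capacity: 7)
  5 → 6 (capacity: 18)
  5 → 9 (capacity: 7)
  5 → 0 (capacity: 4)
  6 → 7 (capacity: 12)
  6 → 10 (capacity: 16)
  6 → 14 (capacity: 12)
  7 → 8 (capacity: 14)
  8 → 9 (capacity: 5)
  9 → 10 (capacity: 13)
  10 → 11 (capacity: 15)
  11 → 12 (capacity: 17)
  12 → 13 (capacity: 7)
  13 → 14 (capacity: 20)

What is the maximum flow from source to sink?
Maximum flow = 12

Max flow: 12

Flow assignment:
  0 → 1: 12/17
  1 → 2: 12/12
  2 → 3: 12/18
  3 → 4: 5/18
  3 → 12: 7/15
  4 → 5: 5/7
  5 → 6: 5/18
  6 → 14: 5/12
  12 → 13: 7/7
  13 → 14: 7/20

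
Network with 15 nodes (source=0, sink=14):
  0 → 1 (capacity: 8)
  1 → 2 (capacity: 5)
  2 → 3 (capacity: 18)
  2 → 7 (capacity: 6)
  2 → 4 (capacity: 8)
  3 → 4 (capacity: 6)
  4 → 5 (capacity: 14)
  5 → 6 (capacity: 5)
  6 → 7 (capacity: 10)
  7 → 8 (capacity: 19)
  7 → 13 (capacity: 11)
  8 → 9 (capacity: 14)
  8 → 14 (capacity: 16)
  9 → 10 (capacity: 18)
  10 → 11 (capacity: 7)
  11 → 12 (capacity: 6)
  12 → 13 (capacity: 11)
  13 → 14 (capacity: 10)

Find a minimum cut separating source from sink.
Min cut value = 5, edges: (1,2)

Min cut value: 5
Partition: S = [0, 1], T = [2, 3, 4, 5, 6, 7, 8, 9, 10, 11, 12, 13, 14]
Cut edges: (1,2)

By max-flow min-cut theorem, max flow = min cut = 5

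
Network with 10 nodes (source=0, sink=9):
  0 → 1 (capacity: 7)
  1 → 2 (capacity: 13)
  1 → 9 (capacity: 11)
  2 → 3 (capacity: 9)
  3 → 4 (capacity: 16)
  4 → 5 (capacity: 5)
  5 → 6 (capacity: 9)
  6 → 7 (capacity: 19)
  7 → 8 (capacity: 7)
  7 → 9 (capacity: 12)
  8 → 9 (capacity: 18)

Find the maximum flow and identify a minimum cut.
Max flow = 7, Min cut edges: (0,1)

Maximum flow: 7
Minimum cut: (0,1)
Partition: S = [0], T = [1, 2, 3, 4, 5, 6, 7, 8, 9]

Max-flow min-cut theorem verified: both equal 7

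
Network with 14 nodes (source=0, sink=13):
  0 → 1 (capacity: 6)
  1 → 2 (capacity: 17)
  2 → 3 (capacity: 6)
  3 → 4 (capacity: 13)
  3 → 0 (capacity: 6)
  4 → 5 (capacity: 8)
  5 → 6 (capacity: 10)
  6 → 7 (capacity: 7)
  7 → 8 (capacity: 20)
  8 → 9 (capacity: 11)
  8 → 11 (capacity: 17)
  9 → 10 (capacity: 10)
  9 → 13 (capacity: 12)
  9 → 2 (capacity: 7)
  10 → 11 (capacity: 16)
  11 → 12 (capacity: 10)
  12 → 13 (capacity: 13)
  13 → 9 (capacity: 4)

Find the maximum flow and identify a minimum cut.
Max flow = 6, Min cut edges: (2,3)

Maximum flow: 6
Minimum cut: (2,3)
Partition: S = [0, 1, 2], T = [3, 4, 5, 6, 7, 8, 9, 10, 11, 12, 13]

Max-flow min-cut theorem verified: both equal 6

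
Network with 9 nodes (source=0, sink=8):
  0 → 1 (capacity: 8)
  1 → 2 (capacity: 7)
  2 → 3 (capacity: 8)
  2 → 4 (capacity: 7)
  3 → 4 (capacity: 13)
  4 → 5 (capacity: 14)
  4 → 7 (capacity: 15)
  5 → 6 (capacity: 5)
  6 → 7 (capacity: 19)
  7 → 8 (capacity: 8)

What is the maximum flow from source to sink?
Maximum flow = 7

Max flow: 7

Flow assignment:
  0 → 1: 7/8
  1 → 2: 7/7
  2 → 4: 7/7
  4 → 7: 7/15
  7 → 8: 7/8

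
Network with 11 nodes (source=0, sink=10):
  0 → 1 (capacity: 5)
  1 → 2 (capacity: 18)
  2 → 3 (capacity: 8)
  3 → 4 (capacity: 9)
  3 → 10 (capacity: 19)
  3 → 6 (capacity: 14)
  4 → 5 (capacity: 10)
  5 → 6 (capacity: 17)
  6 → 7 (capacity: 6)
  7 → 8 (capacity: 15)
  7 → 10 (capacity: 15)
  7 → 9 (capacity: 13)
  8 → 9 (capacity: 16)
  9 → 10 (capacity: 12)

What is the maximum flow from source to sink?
Maximum flow = 5

Max flow: 5

Flow assignment:
  0 → 1: 5/5
  1 → 2: 5/18
  2 → 3: 5/8
  3 → 10: 5/19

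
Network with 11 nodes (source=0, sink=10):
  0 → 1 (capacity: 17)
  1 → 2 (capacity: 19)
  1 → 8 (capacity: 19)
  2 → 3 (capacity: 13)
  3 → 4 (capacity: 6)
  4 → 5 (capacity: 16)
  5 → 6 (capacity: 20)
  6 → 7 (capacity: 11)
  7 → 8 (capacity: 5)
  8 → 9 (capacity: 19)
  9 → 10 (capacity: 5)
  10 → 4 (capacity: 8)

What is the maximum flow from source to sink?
Maximum flow = 5

Max flow: 5

Flow assignment:
  0 → 1: 5/17
  1 → 8: 5/19
  8 → 9: 5/19
  9 → 10: 5/5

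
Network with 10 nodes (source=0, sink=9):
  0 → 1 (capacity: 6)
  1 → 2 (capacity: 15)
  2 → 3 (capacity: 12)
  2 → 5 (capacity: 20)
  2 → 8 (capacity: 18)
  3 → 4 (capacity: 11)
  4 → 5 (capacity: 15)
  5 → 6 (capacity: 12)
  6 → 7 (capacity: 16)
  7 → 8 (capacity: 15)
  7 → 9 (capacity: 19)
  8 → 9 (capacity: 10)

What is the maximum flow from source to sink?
Maximum flow = 6

Max flow: 6

Flow assignment:
  0 → 1: 6/6
  1 → 2: 6/15
  2 → 8: 6/18
  8 → 9: 6/10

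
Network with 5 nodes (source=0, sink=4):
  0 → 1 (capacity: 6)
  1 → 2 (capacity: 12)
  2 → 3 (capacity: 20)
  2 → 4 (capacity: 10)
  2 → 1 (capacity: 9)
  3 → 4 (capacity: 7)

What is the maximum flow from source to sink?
Maximum flow = 6

Max flow: 6

Flow assignment:
  0 → 1: 6/6
  1 → 2: 6/12
  2 → 4: 6/10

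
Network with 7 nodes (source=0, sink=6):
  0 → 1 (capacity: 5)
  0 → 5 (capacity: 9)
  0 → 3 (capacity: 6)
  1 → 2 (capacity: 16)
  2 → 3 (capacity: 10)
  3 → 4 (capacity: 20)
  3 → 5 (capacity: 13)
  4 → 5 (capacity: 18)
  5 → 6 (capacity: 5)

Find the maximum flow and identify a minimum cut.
Max flow = 5, Min cut edges: (5,6)

Maximum flow: 5
Minimum cut: (5,6)
Partition: S = [0, 1, 2, 3, 4, 5], T = [6]

Max-flow min-cut theorem verified: both equal 5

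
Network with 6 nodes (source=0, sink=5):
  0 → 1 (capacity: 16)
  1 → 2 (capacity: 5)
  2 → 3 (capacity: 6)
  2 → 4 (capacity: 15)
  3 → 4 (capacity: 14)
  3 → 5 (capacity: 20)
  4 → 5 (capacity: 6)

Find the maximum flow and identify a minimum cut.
Max flow = 5, Min cut edges: (1,2)

Maximum flow: 5
Minimum cut: (1,2)
Partition: S = [0, 1], T = [2, 3, 4, 5]

Max-flow min-cut theorem verified: both equal 5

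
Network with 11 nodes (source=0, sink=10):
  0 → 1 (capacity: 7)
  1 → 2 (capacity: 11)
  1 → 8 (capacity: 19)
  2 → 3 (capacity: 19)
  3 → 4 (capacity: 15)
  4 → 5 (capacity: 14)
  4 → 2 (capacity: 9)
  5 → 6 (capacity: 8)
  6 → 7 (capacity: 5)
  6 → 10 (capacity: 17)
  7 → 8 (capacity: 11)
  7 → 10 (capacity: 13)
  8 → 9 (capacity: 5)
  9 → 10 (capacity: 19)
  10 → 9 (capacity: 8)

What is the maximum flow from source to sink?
Maximum flow = 7

Max flow: 7

Flow assignment:
  0 → 1: 7/7
  1 → 2: 2/11
  1 → 8: 5/19
  2 → 3: 2/19
  3 → 4: 2/15
  4 → 5: 2/14
  5 → 6: 2/8
  6 → 10: 2/17
  8 → 9: 5/5
  9 → 10: 5/19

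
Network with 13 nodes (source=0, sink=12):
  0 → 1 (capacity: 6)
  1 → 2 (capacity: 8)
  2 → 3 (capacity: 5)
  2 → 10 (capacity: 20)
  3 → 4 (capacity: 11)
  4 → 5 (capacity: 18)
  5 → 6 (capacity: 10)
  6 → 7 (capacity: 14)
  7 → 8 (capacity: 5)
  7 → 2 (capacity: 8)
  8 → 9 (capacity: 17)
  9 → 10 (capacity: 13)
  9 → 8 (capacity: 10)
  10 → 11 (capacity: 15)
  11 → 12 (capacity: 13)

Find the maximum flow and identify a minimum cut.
Max flow = 6, Min cut edges: (0,1)

Maximum flow: 6
Minimum cut: (0,1)
Partition: S = [0], T = [1, 2, 3, 4, 5, 6, 7, 8, 9, 10, 11, 12]

Max-flow min-cut theorem verified: both equal 6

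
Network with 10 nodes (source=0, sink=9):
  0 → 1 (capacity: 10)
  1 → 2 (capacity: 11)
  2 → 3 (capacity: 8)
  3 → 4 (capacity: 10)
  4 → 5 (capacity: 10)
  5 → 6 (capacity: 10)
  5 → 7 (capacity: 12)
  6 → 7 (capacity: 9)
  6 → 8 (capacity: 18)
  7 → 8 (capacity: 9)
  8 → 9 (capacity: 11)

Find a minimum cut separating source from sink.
Min cut value = 8, edges: (2,3)

Min cut value: 8
Partition: S = [0, 1, 2], T = [3, 4, 5, 6, 7, 8, 9]
Cut edges: (2,3)

By max-flow min-cut theorem, max flow = min cut = 8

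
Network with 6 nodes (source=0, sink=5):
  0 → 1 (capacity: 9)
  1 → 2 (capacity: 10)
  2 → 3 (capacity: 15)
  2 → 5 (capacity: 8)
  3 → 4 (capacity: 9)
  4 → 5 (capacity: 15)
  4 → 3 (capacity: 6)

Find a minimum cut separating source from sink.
Min cut value = 9, edges: (0,1)

Min cut value: 9
Partition: S = [0], T = [1, 2, 3, 4, 5]
Cut edges: (0,1)

By max-flow min-cut theorem, max flow = min cut = 9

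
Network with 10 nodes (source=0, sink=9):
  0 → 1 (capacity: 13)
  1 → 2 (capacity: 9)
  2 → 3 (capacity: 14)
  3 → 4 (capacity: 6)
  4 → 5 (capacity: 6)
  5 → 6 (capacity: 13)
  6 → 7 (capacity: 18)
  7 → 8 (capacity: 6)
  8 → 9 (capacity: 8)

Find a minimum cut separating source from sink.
Min cut value = 6, edges: (7,8)

Min cut value: 6
Partition: S = [0, 1, 2, 3, 4, 5, 6, 7], T = [8, 9]
Cut edges: (7,8)

By max-flow min-cut theorem, max flow = min cut = 6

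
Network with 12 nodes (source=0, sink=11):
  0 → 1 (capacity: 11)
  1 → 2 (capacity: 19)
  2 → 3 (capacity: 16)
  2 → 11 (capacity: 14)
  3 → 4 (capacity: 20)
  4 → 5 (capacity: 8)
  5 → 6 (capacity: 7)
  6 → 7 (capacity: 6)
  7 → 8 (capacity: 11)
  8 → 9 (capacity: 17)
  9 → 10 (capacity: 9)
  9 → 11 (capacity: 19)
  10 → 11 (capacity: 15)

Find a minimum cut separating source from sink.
Min cut value = 11, edges: (0,1)

Min cut value: 11
Partition: S = [0], T = [1, 2, 3, 4, 5, 6, 7, 8, 9, 10, 11]
Cut edges: (0,1)

By max-flow min-cut theorem, max flow = min cut = 11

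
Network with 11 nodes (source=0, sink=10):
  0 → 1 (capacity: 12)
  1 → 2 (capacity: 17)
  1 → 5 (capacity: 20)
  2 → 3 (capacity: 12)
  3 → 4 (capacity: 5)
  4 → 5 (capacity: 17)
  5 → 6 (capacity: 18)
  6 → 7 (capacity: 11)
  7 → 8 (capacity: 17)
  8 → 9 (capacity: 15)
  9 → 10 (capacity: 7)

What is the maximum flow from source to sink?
Maximum flow = 7

Max flow: 7

Flow assignment:
  0 → 1: 7/12
  1 → 5: 7/20
  5 → 6: 7/18
  6 → 7: 7/11
  7 → 8: 7/17
  8 → 9: 7/15
  9 → 10: 7/7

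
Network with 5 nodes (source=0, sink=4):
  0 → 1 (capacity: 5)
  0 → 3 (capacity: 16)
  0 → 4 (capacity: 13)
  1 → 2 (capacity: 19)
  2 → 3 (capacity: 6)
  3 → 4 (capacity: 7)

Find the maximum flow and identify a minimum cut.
Max flow = 20, Min cut edges: (0,4), (3,4)

Maximum flow: 20
Minimum cut: (0,4), (3,4)
Partition: S = [0, 1, 2, 3], T = [4]

Max-flow min-cut theorem verified: both equal 20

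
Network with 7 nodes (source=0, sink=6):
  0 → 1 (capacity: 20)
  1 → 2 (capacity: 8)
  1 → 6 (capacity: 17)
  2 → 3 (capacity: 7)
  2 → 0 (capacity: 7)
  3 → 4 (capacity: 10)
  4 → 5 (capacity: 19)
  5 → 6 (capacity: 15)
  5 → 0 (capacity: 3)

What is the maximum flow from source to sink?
Maximum flow = 20

Max flow: 20

Flow assignment:
  0 → 1: 20/20
  1 → 2: 3/8
  1 → 6: 17/17
  2 → 3: 3/7
  3 → 4: 3/10
  4 → 5: 3/19
  5 → 6: 3/15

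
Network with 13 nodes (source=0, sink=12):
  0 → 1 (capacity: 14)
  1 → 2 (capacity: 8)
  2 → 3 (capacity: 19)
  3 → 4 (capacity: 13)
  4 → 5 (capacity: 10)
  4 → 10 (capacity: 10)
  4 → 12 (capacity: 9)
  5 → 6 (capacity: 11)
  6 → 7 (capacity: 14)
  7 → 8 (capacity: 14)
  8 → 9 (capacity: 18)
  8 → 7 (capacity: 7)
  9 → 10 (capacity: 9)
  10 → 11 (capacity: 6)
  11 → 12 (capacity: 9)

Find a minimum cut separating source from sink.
Min cut value = 8, edges: (1,2)

Min cut value: 8
Partition: S = [0, 1], T = [2, 3, 4, 5, 6, 7, 8, 9, 10, 11, 12]
Cut edges: (1,2)

By max-flow min-cut theorem, max flow = min cut = 8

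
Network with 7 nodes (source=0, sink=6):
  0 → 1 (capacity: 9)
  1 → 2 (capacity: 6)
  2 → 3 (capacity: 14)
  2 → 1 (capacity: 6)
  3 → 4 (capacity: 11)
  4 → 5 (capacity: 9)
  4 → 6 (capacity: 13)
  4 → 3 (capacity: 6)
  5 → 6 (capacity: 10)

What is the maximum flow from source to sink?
Maximum flow = 6

Max flow: 6

Flow assignment:
  0 → 1: 6/9
  1 → 2: 6/6
  2 → 3: 6/14
  3 → 4: 6/11
  4 → 6: 6/13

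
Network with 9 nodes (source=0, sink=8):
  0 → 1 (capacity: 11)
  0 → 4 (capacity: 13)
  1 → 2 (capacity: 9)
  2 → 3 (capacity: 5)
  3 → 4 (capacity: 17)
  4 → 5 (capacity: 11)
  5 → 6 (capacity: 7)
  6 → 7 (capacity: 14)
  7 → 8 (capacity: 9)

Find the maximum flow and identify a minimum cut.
Max flow = 7, Min cut edges: (5,6)

Maximum flow: 7
Minimum cut: (5,6)
Partition: S = [0, 1, 2, 3, 4, 5], T = [6, 7, 8]

Max-flow min-cut theorem verified: both equal 7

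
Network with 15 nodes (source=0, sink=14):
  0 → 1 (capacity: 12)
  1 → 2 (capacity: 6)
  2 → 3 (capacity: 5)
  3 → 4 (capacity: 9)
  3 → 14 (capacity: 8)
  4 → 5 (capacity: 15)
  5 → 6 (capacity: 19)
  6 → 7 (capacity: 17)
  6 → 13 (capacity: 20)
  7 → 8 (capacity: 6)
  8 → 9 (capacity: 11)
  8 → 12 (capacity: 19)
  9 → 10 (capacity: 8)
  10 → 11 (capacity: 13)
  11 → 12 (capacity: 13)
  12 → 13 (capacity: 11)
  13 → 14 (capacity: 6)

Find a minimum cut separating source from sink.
Min cut value = 5, edges: (2,3)

Min cut value: 5
Partition: S = [0, 1, 2], T = [3, 4, 5, 6, 7, 8, 9, 10, 11, 12, 13, 14]
Cut edges: (2,3)

By max-flow min-cut theorem, max flow = min cut = 5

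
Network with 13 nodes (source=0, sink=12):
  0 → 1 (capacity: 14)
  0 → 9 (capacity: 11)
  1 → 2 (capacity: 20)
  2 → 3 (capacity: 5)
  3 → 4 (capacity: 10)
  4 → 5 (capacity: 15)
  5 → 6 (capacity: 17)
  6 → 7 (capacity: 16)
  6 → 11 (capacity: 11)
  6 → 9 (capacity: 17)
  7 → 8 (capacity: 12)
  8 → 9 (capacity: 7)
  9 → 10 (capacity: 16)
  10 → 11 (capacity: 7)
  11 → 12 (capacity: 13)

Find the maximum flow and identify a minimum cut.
Max flow = 12, Min cut edges: (2,3), (10,11)

Maximum flow: 12
Minimum cut: (2,3), (10,11)
Partition: S = [0, 1, 2, 7, 8, 9, 10], T = [3, 4, 5, 6, 11, 12]

Max-flow min-cut theorem verified: both equal 12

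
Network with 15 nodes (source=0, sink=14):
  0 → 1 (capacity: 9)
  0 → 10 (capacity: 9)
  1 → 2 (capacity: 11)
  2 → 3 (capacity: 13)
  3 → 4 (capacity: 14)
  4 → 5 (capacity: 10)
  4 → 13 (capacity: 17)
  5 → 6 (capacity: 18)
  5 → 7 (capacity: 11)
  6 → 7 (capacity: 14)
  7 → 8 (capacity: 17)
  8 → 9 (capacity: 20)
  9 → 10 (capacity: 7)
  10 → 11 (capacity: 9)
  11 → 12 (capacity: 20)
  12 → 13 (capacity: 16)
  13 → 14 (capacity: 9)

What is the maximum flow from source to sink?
Maximum flow = 9

Max flow: 9

Flow assignment:
  0 → 10: 9/9
  10 → 11: 9/9
  11 → 12: 9/20
  12 → 13: 9/16
  13 → 14: 9/9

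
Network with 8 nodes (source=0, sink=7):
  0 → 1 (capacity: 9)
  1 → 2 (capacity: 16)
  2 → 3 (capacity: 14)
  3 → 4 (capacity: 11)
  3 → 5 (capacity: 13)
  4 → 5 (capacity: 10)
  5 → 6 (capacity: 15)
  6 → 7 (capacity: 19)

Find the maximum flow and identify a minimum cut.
Max flow = 9, Min cut edges: (0,1)

Maximum flow: 9
Minimum cut: (0,1)
Partition: S = [0], T = [1, 2, 3, 4, 5, 6, 7]

Max-flow min-cut theorem verified: both equal 9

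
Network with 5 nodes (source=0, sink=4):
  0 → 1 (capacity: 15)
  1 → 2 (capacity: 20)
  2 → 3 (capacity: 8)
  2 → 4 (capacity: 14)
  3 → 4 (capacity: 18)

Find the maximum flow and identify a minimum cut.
Max flow = 15, Min cut edges: (0,1)

Maximum flow: 15
Minimum cut: (0,1)
Partition: S = [0], T = [1, 2, 3, 4]

Max-flow min-cut theorem verified: both equal 15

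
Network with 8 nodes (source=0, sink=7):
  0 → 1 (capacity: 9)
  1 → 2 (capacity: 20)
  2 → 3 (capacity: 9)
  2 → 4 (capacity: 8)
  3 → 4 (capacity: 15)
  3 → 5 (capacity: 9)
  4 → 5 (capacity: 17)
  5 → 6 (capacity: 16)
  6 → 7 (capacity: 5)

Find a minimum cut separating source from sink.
Min cut value = 5, edges: (6,7)

Min cut value: 5
Partition: S = [0, 1, 2, 3, 4, 5, 6], T = [7]
Cut edges: (6,7)

By max-flow min-cut theorem, max flow = min cut = 5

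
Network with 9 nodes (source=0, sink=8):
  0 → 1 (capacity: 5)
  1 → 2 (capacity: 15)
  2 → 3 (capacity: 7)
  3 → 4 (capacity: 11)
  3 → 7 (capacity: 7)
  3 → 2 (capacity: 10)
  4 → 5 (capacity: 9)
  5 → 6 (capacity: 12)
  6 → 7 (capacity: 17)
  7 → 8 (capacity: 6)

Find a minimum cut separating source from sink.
Min cut value = 5, edges: (0,1)

Min cut value: 5
Partition: S = [0], T = [1, 2, 3, 4, 5, 6, 7, 8]
Cut edges: (0,1)

By max-flow min-cut theorem, max flow = min cut = 5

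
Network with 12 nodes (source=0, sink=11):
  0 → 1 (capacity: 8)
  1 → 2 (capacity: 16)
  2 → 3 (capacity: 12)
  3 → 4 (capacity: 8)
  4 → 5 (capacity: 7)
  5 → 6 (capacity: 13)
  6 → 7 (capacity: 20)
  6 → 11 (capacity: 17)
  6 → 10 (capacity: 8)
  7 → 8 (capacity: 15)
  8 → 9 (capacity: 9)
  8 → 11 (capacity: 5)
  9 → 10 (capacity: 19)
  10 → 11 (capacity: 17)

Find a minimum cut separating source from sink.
Min cut value = 7, edges: (4,5)

Min cut value: 7
Partition: S = [0, 1, 2, 3, 4], T = [5, 6, 7, 8, 9, 10, 11]
Cut edges: (4,5)

By max-flow min-cut theorem, max flow = min cut = 7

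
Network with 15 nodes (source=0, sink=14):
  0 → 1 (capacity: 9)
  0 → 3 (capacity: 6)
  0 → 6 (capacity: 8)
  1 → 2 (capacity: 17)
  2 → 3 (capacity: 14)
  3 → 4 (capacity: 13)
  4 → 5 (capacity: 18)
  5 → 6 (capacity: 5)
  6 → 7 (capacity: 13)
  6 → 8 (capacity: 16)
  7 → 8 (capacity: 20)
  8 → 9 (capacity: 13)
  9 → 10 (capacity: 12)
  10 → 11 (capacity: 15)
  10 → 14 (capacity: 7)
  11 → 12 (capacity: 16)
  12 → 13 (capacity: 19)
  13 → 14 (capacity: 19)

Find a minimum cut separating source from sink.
Min cut value = 12, edges: (9,10)

Min cut value: 12
Partition: S = [0, 1, 2, 3, 4, 5, 6, 7, 8, 9], T = [10, 11, 12, 13, 14]
Cut edges: (9,10)

By max-flow min-cut theorem, max flow = min cut = 12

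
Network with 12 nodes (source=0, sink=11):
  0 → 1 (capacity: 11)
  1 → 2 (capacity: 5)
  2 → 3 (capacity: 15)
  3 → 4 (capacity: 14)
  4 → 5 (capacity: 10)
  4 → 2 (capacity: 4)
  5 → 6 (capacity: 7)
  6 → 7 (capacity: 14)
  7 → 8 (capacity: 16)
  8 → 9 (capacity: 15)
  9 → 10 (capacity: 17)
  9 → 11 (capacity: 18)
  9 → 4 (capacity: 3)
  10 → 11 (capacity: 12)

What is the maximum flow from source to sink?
Maximum flow = 5

Max flow: 5

Flow assignment:
  0 → 1: 5/11
  1 → 2: 5/5
  2 → 3: 5/15
  3 → 4: 5/14
  4 → 5: 5/10
  5 → 6: 5/7
  6 → 7: 5/14
  7 → 8: 5/16
  8 → 9: 5/15
  9 → 11: 5/18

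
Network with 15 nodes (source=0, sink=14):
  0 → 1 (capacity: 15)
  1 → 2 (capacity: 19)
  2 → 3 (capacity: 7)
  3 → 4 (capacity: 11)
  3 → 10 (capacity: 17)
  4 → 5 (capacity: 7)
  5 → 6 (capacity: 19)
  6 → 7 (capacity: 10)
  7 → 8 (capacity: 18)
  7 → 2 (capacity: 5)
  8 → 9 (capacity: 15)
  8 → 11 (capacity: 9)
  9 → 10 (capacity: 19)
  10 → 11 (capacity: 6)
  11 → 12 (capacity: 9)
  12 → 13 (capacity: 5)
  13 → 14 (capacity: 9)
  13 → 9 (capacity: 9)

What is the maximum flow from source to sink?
Maximum flow = 5

Max flow: 5

Flow assignment:
  0 → 1: 5/15
  1 → 2: 5/19
  2 → 3: 6/7
  3 → 4: 1/11
  3 → 10: 5/17
  4 → 5: 1/7
  5 → 6: 1/19
  6 → 7: 1/10
  7 → 2: 1/5
  10 → 11: 5/6
  11 → 12: 5/9
  12 → 13: 5/5
  13 → 14: 5/9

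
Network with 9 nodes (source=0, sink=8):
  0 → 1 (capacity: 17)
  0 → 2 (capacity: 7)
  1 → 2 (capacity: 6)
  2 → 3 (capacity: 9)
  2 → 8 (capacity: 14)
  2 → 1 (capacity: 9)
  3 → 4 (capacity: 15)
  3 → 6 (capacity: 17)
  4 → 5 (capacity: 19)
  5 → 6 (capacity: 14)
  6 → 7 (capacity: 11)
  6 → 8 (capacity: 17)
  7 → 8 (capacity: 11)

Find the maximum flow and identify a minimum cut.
Max flow = 13, Min cut edges: (0,2), (1,2)

Maximum flow: 13
Minimum cut: (0,2), (1,2)
Partition: S = [0, 1], T = [2, 3, 4, 5, 6, 7, 8]

Max-flow min-cut theorem verified: both equal 13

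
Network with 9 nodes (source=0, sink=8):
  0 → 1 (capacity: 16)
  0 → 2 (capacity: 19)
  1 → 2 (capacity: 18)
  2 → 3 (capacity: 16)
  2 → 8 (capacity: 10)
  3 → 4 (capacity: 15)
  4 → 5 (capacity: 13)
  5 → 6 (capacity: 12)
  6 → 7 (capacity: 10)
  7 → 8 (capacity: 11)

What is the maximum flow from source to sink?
Maximum flow = 20

Max flow: 20

Flow assignment:
  0 → 1: 16/16
  0 → 2: 4/19
  1 → 2: 16/18
  2 → 3: 10/16
  2 → 8: 10/10
  3 → 4: 10/15
  4 → 5: 10/13
  5 → 6: 10/12
  6 → 7: 10/10
  7 → 8: 10/11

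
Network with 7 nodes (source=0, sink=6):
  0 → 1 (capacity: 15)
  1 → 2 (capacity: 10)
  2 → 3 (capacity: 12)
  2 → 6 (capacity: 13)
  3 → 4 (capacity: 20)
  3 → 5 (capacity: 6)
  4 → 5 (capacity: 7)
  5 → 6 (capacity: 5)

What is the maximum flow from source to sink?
Maximum flow = 10

Max flow: 10

Flow assignment:
  0 → 1: 10/15
  1 → 2: 10/10
  2 → 6: 10/13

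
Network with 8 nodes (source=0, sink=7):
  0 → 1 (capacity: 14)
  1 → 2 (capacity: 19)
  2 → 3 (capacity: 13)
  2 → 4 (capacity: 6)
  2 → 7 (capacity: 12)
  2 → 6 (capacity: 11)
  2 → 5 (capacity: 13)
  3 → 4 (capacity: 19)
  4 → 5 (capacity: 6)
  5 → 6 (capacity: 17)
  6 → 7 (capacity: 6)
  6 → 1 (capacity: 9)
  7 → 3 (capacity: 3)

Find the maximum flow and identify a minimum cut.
Max flow = 14, Min cut edges: (0,1)

Maximum flow: 14
Minimum cut: (0,1)
Partition: S = [0], T = [1, 2, 3, 4, 5, 6, 7]

Max-flow min-cut theorem verified: both equal 14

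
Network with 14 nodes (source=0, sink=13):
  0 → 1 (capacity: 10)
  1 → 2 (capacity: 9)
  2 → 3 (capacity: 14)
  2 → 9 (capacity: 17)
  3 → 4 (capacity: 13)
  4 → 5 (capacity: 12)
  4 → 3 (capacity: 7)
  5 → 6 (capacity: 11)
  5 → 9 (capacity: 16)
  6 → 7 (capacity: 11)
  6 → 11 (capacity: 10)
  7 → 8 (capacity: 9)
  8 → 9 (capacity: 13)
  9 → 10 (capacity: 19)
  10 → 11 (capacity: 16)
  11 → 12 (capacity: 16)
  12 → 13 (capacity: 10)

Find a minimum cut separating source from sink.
Min cut value = 9, edges: (1,2)

Min cut value: 9
Partition: S = [0, 1], T = [2, 3, 4, 5, 6, 7, 8, 9, 10, 11, 12, 13]
Cut edges: (1,2)

By max-flow min-cut theorem, max flow = min cut = 9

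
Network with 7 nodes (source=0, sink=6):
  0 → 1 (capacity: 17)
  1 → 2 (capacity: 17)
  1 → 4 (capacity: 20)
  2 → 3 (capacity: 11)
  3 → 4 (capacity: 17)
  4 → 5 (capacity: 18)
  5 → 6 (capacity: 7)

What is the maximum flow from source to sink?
Maximum flow = 7

Max flow: 7

Flow assignment:
  0 → 1: 7/17
  1 → 4: 7/20
  4 → 5: 7/18
  5 → 6: 7/7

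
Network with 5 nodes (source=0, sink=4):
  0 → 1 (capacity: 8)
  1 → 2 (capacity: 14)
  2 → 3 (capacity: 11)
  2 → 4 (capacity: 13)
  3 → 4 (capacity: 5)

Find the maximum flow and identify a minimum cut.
Max flow = 8, Min cut edges: (0,1)

Maximum flow: 8
Minimum cut: (0,1)
Partition: S = [0], T = [1, 2, 3, 4]

Max-flow min-cut theorem verified: both equal 8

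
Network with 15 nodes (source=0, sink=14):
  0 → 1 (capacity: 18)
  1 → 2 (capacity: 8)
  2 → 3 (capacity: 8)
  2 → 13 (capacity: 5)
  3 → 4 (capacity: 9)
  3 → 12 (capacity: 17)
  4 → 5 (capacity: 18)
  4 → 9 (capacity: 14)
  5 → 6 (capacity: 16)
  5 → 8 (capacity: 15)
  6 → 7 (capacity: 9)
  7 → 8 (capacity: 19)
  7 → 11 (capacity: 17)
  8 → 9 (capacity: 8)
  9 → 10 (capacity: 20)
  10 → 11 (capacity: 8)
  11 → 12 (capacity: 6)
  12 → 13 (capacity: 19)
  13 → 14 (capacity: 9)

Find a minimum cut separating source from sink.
Min cut value = 8, edges: (1,2)

Min cut value: 8
Partition: S = [0, 1], T = [2, 3, 4, 5, 6, 7, 8, 9, 10, 11, 12, 13, 14]
Cut edges: (1,2)

By max-flow min-cut theorem, max flow = min cut = 8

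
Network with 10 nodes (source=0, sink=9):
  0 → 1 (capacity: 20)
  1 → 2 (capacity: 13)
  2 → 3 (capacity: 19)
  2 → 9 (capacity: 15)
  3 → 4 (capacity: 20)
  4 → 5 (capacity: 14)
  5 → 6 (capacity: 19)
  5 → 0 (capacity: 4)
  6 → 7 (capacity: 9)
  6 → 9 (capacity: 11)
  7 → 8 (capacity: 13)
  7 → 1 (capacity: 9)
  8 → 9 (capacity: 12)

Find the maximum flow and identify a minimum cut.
Max flow = 13, Min cut edges: (1,2)

Maximum flow: 13
Minimum cut: (1,2)
Partition: S = [0, 1], T = [2, 3, 4, 5, 6, 7, 8, 9]

Max-flow min-cut theorem verified: both equal 13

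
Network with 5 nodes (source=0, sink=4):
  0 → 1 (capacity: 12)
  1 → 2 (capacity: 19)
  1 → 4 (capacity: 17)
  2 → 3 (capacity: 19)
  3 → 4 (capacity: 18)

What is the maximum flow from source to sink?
Maximum flow = 12

Max flow: 12

Flow assignment:
  0 → 1: 12/12
  1 → 4: 12/17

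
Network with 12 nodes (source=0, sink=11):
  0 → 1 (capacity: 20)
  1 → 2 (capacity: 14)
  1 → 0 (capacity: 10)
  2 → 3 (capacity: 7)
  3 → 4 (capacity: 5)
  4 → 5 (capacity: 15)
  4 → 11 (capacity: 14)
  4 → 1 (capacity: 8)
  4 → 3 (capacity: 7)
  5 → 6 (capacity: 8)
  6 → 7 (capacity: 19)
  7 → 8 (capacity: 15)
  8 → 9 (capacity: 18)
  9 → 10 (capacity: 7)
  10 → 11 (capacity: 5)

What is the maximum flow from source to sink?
Maximum flow = 5

Max flow: 5

Flow assignment:
  0 → 1: 5/20
  1 → 2: 5/14
  2 → 3: 5/7
  3 → 4: 5/5
  4 → 11: 5/14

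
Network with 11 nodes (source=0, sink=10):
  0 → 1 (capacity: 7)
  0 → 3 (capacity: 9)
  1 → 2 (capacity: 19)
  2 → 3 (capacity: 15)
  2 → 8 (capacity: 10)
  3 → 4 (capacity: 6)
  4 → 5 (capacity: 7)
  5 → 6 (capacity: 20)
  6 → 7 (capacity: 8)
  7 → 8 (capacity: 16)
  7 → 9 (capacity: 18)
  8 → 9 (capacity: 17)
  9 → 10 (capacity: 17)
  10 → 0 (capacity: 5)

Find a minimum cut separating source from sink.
Min cut value = 13, edges: (0,1), (3,4)

Min cut value: 13
Partition: S = [0, 3], T = [1, 2, 4, 5, 6, 7, 8, 9, 10]
Cut edges: (0,1), (3,4)

By max-flow min-cut theorem, max flow = min cut = 13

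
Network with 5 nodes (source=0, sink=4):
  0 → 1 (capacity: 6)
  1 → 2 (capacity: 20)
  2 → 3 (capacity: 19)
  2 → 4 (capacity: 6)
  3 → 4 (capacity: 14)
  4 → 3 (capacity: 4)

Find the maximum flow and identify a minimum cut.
Max flow = 6, Min cut edges: (0,1)

Maximum flow: 6
Minimum cut: (0,1)
Partition: S = [0], T = [1, 2, 3, 4]

Max-flow min-cut theorem verified: both equal 6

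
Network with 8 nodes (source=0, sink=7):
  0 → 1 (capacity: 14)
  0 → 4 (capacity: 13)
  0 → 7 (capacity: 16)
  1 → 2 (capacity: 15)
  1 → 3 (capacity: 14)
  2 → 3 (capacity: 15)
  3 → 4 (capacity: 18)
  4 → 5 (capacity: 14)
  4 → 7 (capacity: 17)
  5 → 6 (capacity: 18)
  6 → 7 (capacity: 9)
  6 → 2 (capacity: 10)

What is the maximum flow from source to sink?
Maximum flow = 42

Max flow: 42

Flow assignment:
  0 → 1: 14/14
  0 → 4: 12/13
  0 → 7: 16/16
  1 → 3: 14/14
  3 → 4: 14/18
  4 → 5: 9/14
  4 → 7: 17/17
  5 → 6: 9/18
  6 → 7: 9/9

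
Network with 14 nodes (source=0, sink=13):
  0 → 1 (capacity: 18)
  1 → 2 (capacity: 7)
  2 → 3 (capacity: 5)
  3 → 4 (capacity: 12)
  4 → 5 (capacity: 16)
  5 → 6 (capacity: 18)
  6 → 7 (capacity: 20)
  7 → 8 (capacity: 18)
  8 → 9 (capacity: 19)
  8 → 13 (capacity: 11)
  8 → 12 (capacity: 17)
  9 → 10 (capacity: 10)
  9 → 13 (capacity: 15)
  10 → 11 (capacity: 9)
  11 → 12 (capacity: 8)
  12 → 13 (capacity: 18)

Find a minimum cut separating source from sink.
Min cut value = 5, edges: (2,3)

Min cut value: 5
Partition: S = [0, 1, 2], T = [3, 4, 5, 6, 7, 8, 9, 10, 11, 12, 13]
Cut edges: (2,3)

By max-flow min-cut theorem, max flow = min cut = 5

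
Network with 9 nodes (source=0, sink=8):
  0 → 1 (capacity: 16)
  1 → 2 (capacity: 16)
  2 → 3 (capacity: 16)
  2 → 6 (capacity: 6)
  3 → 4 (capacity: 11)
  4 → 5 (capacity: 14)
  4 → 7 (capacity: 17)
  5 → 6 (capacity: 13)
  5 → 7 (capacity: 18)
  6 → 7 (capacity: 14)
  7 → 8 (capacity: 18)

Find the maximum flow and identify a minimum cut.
Max flow = 16, Min cut edges: (1,2)

Maximum flow: 16
Minimum cut: (1,2)
Partition: S = [0, 1], T = [2, 3, 4, 5, 6, 7, 8]

Max-flow min-cut theorem verified: both equal 16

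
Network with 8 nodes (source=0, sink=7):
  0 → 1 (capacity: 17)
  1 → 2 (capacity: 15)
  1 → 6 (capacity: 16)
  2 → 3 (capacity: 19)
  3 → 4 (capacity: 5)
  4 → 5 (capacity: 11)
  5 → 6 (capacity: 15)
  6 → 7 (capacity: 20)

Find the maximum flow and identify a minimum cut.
Max flow = 17, Min cut edges: (0,1)

Maximum flow: 17
Minimum cut: (0,1)
Partition: S = [0], T = [1, 2, 3, 4, 5, 6, 7]

Max-flow min-cut theorem verified: both equal 17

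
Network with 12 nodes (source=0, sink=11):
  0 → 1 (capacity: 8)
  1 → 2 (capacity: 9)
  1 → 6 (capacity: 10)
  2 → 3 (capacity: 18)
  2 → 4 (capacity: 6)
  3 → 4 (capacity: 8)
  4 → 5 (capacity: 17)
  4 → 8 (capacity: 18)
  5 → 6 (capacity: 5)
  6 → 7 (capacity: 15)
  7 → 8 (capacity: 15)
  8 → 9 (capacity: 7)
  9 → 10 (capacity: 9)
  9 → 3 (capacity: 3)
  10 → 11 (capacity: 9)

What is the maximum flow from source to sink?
Maximum flow = 7

Max flow: 7

Flow assignment:
  0 → 1: 7/8
  1 → 2: 7/9
  2 → 3: 2/18
  2 → 4: 5/6
  3 → 4: 2/8
  4 → 8: 7/18
  8 → 9: 7/7
  9 → 10: 7/9
  10 → 11: 7/9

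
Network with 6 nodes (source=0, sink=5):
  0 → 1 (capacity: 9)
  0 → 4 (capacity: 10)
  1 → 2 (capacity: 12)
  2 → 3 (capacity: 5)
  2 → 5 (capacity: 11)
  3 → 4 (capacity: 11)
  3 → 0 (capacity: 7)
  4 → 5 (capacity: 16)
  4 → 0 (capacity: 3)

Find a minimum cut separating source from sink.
Min cut value = 19, edges: (0,1), (0,4)

Min cut value: 19
Partition: S = [0], T = [1, 2, 3, 4, 5]
Cut edges: (0,1), (0,4)

By max-flow min-cut theorem, max flow = min cut = 19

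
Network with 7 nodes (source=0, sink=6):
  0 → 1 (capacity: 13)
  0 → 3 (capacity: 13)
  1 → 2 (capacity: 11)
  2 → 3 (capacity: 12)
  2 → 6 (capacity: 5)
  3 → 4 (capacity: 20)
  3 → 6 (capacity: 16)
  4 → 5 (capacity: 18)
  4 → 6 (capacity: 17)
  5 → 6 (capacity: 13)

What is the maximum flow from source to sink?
Maximum flow = 24

Max flow: 24

Flow assignment:
  0 → 1: 11/13
  0 → 3: 13/13
  1 → 2: 11/11
  2 → 3: 6/12
  2 → 6: 5/5
  3 → 4: 3/20
  3 → 6: 16/16
  4 → 6: 3/17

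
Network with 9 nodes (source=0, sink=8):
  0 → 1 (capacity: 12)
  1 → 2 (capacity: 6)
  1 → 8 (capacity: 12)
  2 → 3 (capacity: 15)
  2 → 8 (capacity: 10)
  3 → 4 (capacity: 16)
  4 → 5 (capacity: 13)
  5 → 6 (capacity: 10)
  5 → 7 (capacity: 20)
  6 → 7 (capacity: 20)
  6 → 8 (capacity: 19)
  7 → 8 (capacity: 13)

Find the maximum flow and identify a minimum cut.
Max flow = 12, Min cut edges: (0,1)

Maximum flow: 12
Minimum cut: (0,1)
Partition: S = [0], T = [1, 2, 3, 4, 5, 6, 7, 8]

Max-flow min-cut theorem verified: both equal 12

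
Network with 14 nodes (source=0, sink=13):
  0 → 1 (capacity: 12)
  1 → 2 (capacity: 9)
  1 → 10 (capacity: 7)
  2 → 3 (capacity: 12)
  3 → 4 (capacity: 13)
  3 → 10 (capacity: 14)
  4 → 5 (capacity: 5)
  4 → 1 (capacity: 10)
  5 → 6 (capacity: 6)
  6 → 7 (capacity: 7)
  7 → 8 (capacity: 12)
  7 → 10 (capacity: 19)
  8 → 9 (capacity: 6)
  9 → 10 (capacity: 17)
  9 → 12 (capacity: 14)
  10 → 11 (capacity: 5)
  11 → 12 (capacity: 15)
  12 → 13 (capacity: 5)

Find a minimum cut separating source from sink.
Min cut value = 5, edges: (12,13)

Min cut value: 5
Partition: S = [0, 1, 2, 3, 4, 5, 6, 7, 8, 9, 10, 11, 12], T = [13]
Cut edges: (12,13)

By max-flow min-cut theorem, max flow = min cut = 5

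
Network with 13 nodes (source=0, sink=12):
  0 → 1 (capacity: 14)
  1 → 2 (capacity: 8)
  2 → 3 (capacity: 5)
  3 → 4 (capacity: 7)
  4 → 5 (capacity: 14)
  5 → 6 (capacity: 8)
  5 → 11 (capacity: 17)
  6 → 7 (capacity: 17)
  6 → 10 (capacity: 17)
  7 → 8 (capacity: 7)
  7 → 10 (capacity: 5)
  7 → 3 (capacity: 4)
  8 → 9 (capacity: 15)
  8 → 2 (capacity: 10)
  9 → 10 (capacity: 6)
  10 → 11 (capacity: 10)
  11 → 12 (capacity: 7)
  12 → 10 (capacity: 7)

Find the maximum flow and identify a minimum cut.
Max flow = 5, Min cut edges: (2,3)

Maximum flow: 5
Minimum cut: (2,3)
Partition: S = [0, 1, 2], T = [3, 4, 5, 6, 7, 8, 9, 10, 11, 12]

Max-flow min-cut theorem verified: both equal 5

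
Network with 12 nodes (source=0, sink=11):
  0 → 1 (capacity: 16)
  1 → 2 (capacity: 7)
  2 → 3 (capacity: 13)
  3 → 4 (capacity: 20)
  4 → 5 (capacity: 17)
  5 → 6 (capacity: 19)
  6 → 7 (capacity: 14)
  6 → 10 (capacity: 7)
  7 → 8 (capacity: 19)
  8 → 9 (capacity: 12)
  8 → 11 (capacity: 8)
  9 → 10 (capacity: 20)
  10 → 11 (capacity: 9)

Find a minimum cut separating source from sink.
Min cut value = 7, edges: (1,2)

Min cut value: 7
Partition: S = [0, 1], T = [2, 3, 4, 5, 6, 7, 8, 9, 10, 11]
Cut edges: (1,2)

By max-flow min-cut theorem, max flow = min cut = 7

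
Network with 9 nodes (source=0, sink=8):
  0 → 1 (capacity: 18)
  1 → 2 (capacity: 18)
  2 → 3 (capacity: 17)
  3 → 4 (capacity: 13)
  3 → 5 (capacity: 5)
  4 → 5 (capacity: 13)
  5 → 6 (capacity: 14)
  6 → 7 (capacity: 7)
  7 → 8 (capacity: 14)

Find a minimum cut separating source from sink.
Min cut value = 7, edges: (6,7)

Min cut value: 7
Partition: S = [0, 1, 2, 3, 4, 5, 6], T = [7, 8]
Cut edges: (6,7)

By max-flow min-cut theorem, max flow = min cut = 7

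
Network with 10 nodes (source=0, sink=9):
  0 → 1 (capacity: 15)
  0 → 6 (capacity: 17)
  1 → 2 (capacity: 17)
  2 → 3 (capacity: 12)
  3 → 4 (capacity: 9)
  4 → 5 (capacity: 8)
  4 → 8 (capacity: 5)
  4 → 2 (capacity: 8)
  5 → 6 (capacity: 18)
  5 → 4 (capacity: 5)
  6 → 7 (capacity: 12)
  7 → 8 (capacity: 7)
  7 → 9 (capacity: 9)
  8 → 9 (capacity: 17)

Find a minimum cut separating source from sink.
Min cut value = 17, edges: (4,8), (6,7)

Min cut value: 17
Partition: S = [0, 1, 2, 3, 4, 5, 6], T = [7, 8, 9]
Cut edges: (4,8), (6,7)

By max-flow min-cut theorem, max flow = min cut = 17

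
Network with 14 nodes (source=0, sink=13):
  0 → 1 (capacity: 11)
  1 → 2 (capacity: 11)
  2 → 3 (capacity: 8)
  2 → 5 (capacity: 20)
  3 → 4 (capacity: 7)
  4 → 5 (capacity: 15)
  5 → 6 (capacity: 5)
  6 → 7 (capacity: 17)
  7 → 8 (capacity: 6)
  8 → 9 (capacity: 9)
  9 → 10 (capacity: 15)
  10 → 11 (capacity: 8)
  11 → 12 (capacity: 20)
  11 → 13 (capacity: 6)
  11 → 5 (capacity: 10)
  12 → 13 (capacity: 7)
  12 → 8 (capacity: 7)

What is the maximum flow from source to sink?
Maximum flow = 5

Max flow: 5

Flow assignment:
  0 → 1: 5/11
  1 → 2: 5/11
  2 → 5: 5/20
  5 → 6: 5/5
  6 → 7: 5/17
  7 → 8: 5/6
  8 → 9: 5/9
  9 → 10: 5/15
  10 → 11: 5/8
  11 → 13: 5/6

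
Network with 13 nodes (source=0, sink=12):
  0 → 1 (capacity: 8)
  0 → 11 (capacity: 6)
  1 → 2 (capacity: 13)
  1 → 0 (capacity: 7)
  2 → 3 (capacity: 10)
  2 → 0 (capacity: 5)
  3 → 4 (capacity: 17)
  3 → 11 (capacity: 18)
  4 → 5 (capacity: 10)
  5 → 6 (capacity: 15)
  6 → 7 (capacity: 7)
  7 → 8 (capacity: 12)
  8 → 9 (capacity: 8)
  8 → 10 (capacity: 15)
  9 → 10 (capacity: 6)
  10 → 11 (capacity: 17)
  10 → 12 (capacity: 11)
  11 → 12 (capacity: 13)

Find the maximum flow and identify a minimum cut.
Max flow = 14, Min cut edges: (0,1), (0,11)

Maximum flow: 14
Minimum cut: (0,1), (0,11)
Partition: S = [0], T = [1, 2, 3, 4, 5, 6, 7, 8, 9, 10, 11, 12]

Max-flow min-cut theorem verified: both equal 14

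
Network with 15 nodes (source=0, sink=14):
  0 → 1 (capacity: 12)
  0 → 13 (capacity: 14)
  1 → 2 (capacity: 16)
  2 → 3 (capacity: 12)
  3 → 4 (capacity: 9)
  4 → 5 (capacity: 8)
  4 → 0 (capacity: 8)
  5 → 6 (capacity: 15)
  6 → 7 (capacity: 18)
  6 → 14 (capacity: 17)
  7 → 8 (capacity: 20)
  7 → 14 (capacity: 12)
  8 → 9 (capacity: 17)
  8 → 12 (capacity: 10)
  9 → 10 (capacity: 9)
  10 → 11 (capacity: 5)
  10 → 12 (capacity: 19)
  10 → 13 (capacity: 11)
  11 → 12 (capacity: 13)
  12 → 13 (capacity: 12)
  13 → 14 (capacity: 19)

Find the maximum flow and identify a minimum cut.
Max flow = 22, Min cut edges: (0,13), (4,5)

Maximum flow: 22
Minimum cut: (0,13), (4,5)
Partition: S = [0, 1, 2, 3, 4], T = [5, 6, 7, 8, 9, 10, 11, 12, 13, 14]

Max-flow min-cut theorem verified: both equal 22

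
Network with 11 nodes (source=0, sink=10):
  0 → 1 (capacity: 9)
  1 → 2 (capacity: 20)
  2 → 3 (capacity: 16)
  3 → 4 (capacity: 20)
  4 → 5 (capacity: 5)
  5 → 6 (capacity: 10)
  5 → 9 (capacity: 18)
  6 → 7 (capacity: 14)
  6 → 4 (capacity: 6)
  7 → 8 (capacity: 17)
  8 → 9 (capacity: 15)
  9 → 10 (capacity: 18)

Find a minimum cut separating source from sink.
Min cut value = 5, edges: (4,5)

Min cut value: 5
Partition: S = [0, 1, 2, 3, 4], T = [5, 6, 7, 8, 9, 10]
Cut edges: (4,5)

By max-flow min-cut theorem, max flow = min cut = 5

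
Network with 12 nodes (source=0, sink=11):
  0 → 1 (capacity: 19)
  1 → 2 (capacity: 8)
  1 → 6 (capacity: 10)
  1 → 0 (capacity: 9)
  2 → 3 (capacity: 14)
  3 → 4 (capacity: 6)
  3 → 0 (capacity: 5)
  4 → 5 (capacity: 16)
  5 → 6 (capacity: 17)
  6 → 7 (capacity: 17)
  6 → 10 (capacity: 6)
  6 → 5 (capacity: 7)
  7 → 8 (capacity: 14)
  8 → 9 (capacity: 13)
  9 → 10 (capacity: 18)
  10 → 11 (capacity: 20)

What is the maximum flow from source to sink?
Maximum flow = 16

Max flow: 16

Flow assignment:
  0 → 1: 18/19
  1 → 2: 8/8
  1 → 6: 10/10
  2 → 3: 8/14
  3 → 4: 6/6
  3 → 0: 2/5
  4 → 5: 6/16
  5 → 6: 6/17
  6 → 7: 10/17
  6 → 10: 6/6
  7 → 8: 10/14
  8 → 9: 10/13
  9 → 10: 10/18
  10 → 11: 16/20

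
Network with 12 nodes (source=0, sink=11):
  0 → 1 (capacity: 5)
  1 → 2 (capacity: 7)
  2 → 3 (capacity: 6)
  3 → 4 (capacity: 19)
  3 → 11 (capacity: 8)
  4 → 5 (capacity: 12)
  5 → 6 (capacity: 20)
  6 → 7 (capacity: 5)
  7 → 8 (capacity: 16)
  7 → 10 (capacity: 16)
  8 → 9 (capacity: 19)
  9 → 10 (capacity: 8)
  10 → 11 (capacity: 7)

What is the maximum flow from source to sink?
Maximum flow = 5

Max flow: 5

Flow assignment:
  0 → 1: 5/5
  1 → 2: 5/7
  2 → 3: 5/6
  3 → 11: 5/8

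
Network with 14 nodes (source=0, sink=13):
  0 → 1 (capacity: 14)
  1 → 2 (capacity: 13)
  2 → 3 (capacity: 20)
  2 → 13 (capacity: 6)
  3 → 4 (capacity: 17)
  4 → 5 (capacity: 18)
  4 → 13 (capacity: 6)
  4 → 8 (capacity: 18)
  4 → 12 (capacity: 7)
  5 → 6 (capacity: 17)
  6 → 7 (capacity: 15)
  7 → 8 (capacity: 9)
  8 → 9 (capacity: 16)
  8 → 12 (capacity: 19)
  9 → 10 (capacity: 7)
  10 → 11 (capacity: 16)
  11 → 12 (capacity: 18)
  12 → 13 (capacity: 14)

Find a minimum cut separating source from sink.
Min cut value = 13, edges: (1,2)

Min cut value: 13
Partition: S = [0, 1], T = [2, 3, 4, 5, 6, 7, 8, 9, 10, 11, 12, 13]
Cut edges: (1,2)

By max-flow min-cut theorem, max flow = min cut = 13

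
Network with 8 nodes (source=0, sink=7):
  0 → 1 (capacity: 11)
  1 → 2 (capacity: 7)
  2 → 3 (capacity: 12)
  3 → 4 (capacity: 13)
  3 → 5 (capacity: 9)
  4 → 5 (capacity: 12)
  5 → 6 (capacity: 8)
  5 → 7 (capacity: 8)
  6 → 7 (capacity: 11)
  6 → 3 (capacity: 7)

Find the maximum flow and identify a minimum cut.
Max flow = 7, Min cut edges: (1,2)

Maximum flow: 7
Minimum cut: (1,2)
Partition: S = [0, 1], T = [2, 3, 4, 5, 6, 7]

Max-flow min-cut theorem verified: both equal 7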